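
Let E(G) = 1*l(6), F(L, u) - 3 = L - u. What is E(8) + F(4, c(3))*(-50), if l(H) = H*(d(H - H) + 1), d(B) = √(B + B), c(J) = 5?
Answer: -94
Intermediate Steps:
d(B) = √2*√B (d(B) = √(2*B) = √2*√B)
l(H) = H (l(H) = H*(√2*√(H - H) + 1) = H*(√2*√0 + 1) = H*(√2*0 + 1) = H*(0 + 1) = H*1 = H)
F(L, u) = 3 + L - u (F(L, u) = 3 + (L - u) = 3 + L - u)
E(G) = 6 (E(G) = 1*6 = 6)
E(8) + F(4, c(3))*(-50) = 6 + (3 + 4 - 1*5)*(-50) = 6 + (3 + 4 - 5)*(-50) = 6 + 2*(-50) = 6 - 100 = -94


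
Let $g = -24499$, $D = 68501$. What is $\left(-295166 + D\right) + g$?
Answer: $-251164$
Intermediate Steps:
$\left(-295166 + D\right) + g = \left(-295166 + 68501\right) - 24499 = -226665 - 24499 = -251164$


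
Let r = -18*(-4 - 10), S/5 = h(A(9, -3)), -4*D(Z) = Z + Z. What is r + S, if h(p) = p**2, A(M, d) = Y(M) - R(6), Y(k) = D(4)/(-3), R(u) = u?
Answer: 3548/9 ≈ 394.22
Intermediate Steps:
D(Z) = -Z/2 (D(Z) = -(Z + Z)/4 = -Z/2)
Y(k) = 2/3 (Y(k) = -1/2*4/(-3) = -2*(-1/3) = 2/3)
A(M, d) = -16/3 (A(M, d) = 2/3 - 1*6 = 2/3 - 6 = -16/3)
S = 1280/9 (S = 5*(-16/3)**2 = 5*(256/9) = 1280/9 ≈ 142.22)
r = 252 (r = -18*(-14) = 252)
r + S = 252 + 1280/9 = 3548/9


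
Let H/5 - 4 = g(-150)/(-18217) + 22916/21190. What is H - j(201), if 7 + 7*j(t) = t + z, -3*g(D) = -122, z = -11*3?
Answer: 277482161/115805469 ≈ 2.3961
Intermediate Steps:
z = -33
g(D) = 122/3 (g(D) = -1/3*(-122) = 122/3)
j(t) = -40/7 + t/7 (j(t) = -1 + (t - 33)/7 = -1 + (-33 + t)/7 = -1 + (-33/7 + t/7) = -40/7 + t/7)
H = 2941007948/115805469 (H = 20 + 5*((122/3)/(-18217) + 22916/21190) = 20 + 5*((122/3)*(-1/18217) + 22916*(1/21190)) = 20 + 5*(-122/54651 + 11458/10595) = 20 + 5*(624898568/579027345) = 20 + 624898568/115805469 = 2941007948/115805469 ≈ 25.396)
H - j(201) = 2941007948/115805469 - (-40/7 + (1/7)*201) = 2941007948/115805469 - (-40/7 + 201/7) = 2941007948/115805469 - 1*23 = 2941007948/115805469 - 23 = 277482161/115805469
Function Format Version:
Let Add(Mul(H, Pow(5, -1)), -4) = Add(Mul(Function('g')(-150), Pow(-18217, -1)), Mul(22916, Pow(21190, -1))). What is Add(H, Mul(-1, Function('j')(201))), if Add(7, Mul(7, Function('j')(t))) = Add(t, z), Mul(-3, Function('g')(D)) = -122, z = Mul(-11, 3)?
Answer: Rational(277482161, 115805469) ≈ 2.3961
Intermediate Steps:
z = -33
Function('g')(D) = Rational(122, 3) (Function('g')(D) = Mul(Rational(-1, 3), -122) = Rational(122, 3))
Function('j')(t) = Add(Rational(-40, 7), Mul(Rational(1, 7), t)) (Function('j')(t) = Add(-1, Mul(Rational(1, 7), Add(t, -33))) = Add(-1, Mul(Rational(1, 7), Add(-33, t))) = Add(-1, Add(Rational(-33, 7), Mul(Rational(1, 7), t))) = Add(Rational(-40, 7), Mul(Rational(1, 7), t)))
H = Rational(2941007948, 115805469) (H = Add(20, Mul(5, Add(Mul(Rational(122, 3), Pow(-18217, -1)), Mul(22916, Pow(21190, -1))))) = Add(20, Mul(5, Add(Mul(Rational(122, 3), Rational(-1, 18217)), Mul(22916, Rational(1, 21190))))) = Add(20, Mul(5, Add(Rational(-122, 54651), Rational(11458, 10595)))) = Add(20, Mul(5, Rational(624898568, 579027345))) = Add(20, Rational(624898568, 115805469)) = Rational(2941007948, 115805469) ≈ 25.396)
Add(H, Mul(-1, Function('j')(201))) = Add(Rational(2941007948, 115805469), Mul(-1, Add(Rational(-40, 7), Mul(Rational(1, 7), 201)))) = Add(Rational(2941007948, 115805469), Mul(-1, Add(Rational(-40, 7), Rational(201, 7)))) = Add(Rational(2941007948, 115805469), Mul(-1, 23)) = Add(Rational(2941007948, 115805469), -23) = Rational(277482161, 115805469)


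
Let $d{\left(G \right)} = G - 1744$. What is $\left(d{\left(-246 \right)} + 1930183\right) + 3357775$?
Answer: $5285968$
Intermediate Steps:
$d{\left(G \right)} = -1744 + G$
$\left(d{\left(-246 \right)} + 1930183\right) + 3357775 = \left(\left(-1744 - 246\right) + 1930183\right) + 3357775 = \left(-1990 + 1930183\right) + 3357775 = 1928193 + 3357775 = 5285968$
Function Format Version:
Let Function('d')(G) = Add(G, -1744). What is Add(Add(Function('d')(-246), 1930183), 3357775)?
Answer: 5285968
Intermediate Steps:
Function('d')(G) = Add(-1744, G)
Add(Add(Function('d')(-246), 1930183), 3357775) = Add(Add(Add(-1744, -246), 1930183), 3357775) = Add(Add(-1990, 1930183), 3357775) = Add(1928193, 3357775) = 5285968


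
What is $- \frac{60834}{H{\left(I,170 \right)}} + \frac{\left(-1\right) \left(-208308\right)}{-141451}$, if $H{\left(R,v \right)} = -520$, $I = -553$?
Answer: $\frac{4248354987}{36777260} \approx 115.52$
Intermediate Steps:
$- \frac{60834}{H{\left(I,170 \right)}} + \frac{\left(-1\right) \left(-208308\right)}{-141451} = - \frac{60834}{-520} + \frac{\left(-1\right) \left(-208308\right)}{-141451} = \left(-60834\right) \left(- \frac{1}{520}\right) + 208308 \left(- \frac{1}{141451}\right) = \frac{30417}{260} - \frac{208308}{141451} = \frac{4248354987}{36777260}$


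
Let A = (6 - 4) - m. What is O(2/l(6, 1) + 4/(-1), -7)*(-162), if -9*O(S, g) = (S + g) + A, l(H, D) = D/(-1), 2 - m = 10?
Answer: -54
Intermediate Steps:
m = -8 (m = 2 - 1*10 = 2 - 10 = -8)
l(H, D) = -D (l(H, D) = D*(-1) = -D)
A = 10 (A = (6 - 4) - 1*(-8) = 2 + 8 = 10)
O(S, g) = -10/9 - S/9 - g/9 (O(S, g) = -((S + g) + 10)/9 = -(10 + S + g)/9 = -10/9 - S/9 - g/9)
O(2/l(6, 1) + 4/(-1), -7)*(-162) = (-10/9 - (2/((-1*1)) + 4/(-1))/9 - ⅑*(-7))*(-162) = (-10/9 - (2/(-1) + 4*(-1))/9 + 7/9)*(-162) = (-10/9 - (2*(-1) - 4)/9 + 7/9)*(-162) = (-10/9 - (-2 - 4)/9 + 7/9)*(-162) = (-10/9 - ⅑*(-6) + 7/9)*(-162) = (-10/9 + ⅔ + 7/9)*(-162) = (⅓)*(-162) = -54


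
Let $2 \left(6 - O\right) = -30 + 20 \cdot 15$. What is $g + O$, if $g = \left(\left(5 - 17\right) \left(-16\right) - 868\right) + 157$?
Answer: $-648$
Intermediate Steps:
$g = -519$ ($g = \left(\left(-12\right) \left(-16\right) - 868\right) + 157 = \left(192 - 868\right) + 157 = -676 + 157 = -519$)
$O = -129$ ($O = 6 - \frac{-30 + 20 \cdot 15}{2} = 6 - \frac{-30 + 300}{2} = 6 - 135 = -129$)
$g + O = -519 - 129 = -648$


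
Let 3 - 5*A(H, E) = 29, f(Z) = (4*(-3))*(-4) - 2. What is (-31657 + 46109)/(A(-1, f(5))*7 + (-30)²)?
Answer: 36130/2159 ≈ 16.735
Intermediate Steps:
f(Z) = 46 (f(Z) = -12*(-4) - 2 = 48 - 2 = 46)
A(H, E) = -26/5 (A(H, E) = ⅗ - ⅕*29 = ⅗ - 29/5 = -26/5)
(-31657 + 46109)/(A(-1, f(5))*7 + (-30)²) = (-31657 + 46109)/(-26/5*7 + (-30)²) = 14452/(-182/5 + 900) = 14452/(4318/5) = 14452*(5/4318) = 36130/2159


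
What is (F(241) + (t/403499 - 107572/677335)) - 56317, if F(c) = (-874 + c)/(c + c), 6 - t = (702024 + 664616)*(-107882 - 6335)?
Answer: 43541731024348091669/131732525669530 ≈ 3.3053e+5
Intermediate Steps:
t = 156093520886 (t = 6 - (702024 + 664616)*(-107882 - 6335) = 6 - 1366640*(-114217) = 6 - 1*(-156093520880) = 6 + 156093520880 = 156093520886)
F(c) = (-874 + c)/(2*c) (F(c) = (-874 + c)/((2*c)) = (-874 + c)*(1/(2*c)) = (-874 + c)/(2*c))
(F(241) + (t/403499 - 107572/677335)) - 56317 = ((½)*(-874 + 241)/241 + (156093520886/403499 - 107572/677335)) - 56317 = ((½)*(1/241)*(-633) + (156093520886*(1/403499) - 107572*1/677335)) - 56317 = (-633/482 + (156093520886/403499 - 107572/677335)) - 56317 = (-633/482 + 105727561564124382/273303995165) - 56317 = 50960511672479012679/131732525669530 - 56317 = 43541731024348091669/131732525669530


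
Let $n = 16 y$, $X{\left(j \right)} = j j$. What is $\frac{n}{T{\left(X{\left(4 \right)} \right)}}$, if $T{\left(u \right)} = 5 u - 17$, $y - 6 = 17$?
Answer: $\frac{368}{63} \approx 5.8413$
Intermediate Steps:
$y = 23$ ($y = 6 + 17 = 23$)
$X{\left(j \right)} = j^{2}$
$n = 368$ ($n = 16 \cdot 23 = 368$)
$T{\left(u \right)} = -17 + 5 u$
$\frac{n}{T{\left(X{\left(4 \right)} \right)}} = \frac{368}{-17 + 5 \cdot 4^{2}} = \frac{368}{-17 + 5 \cdot 16} = \frac{368}{-17 + 80} = \frac{368}{63}$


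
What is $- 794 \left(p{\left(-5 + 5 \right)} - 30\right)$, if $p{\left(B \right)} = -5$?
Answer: $27790$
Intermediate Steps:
$- 794 \left(p{\left(-5 + 5 \right)} - 30\right) = - 794 \left(-5 - 30\right) = \left(-794\right) \left(-35\right) = 27790$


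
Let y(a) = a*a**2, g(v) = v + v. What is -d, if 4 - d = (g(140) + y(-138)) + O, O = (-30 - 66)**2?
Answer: -2618580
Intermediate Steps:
g(v) = 2*v
y(a) = a**3
O = 9216 (O = (-96)**2 = 9216)
d = 2618580 (d = 4 - ((2*140 + (-138)**3) + 9216) = 4 - ((280 - 2628072) + 9216) = 4 - (-2627792 + 9216) = 4 - 1*(-2618576) = 4 + 2618576 = 2618580)
-d = -1*2618580 = -2618580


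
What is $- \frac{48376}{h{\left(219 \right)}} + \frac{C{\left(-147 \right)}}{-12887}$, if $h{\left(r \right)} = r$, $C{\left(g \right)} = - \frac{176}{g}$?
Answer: $- \frac{30547666936}{138290397} \approx -220.9$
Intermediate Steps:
$- \frac{48376}{h{\left(219 \right)}} + \frac{C{\left(-147 \right)}}{-12887} = - \frac{48376}{219} + \frac{\left(-176\right) \frac{1}{-147}}{-12887} = \left(-48376\right) \frac{1}{219} + \left(-176\right) \left(- \frac{1}{147}\right) \left(- \frac{1}{12887}\right) = - \frac{48376}{219} + \frac{176}{147} \left(- \frac{1}{12887}\right) = - \frac{48376}{219} - \frac{176}{1894389} = - \frac{30547666936}{138290397}$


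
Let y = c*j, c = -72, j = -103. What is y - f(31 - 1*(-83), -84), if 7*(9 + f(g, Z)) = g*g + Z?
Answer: 39063/7 ≈ 5580.4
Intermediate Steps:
f(g, Z) = -9 + Z/7 + g**2/7 (f(g, Z) = -9 + (g*g + Z)/7 = -9 + (g**2 + Z)/7 = -9 + (Z + g**2)/7 = -9 + (Z/7 + g**2/7) = -9 + Z/7 + g**2/7)
y = 7416 (y = -72*(-103) = 7416)
y - f(31 - 1*(-83), -84) = 7416 - (-9 + (1/7)*(-84) + (31 - 1*(-83))**2/7) = 7416 - (-9 - 12 + (31 + 83)**2/7) = 7416 - (-9 - 12 + (1/7)*114**2) = 7416 - (-9 - 12 + (1/7)*12996) = 7416 - (-9 - 12 + 12996/7) = 7416 - 1*12849/7 = 7416 - 12849/7 = 39063/7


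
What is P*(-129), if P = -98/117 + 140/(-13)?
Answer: 58394/39 ≈ 1497.3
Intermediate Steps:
P = -1358/117 (P = -98*1/117 + 140*(-1/13) = -98/117 - 140/13 = -1358/117 ≈ -11.607)
P*(-129) = -1358/117*(-129) = 58394/39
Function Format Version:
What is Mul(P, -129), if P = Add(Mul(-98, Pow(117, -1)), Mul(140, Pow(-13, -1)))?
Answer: Rational(58394, 39) ≈ 1497.3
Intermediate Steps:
P = Rational(-1358, 117) (P = Add(Mul(-98, Rational(1, 117)), Mul(140, Rational(-1, 13))) = Add(Rational(-98, 117), Rational(-140, 13)) = Rational(-1358, 117) ≈ -11.607)
Mul(P, -129) = Mul(Rational(-1358, 117), -129) = Rational(58394, 39)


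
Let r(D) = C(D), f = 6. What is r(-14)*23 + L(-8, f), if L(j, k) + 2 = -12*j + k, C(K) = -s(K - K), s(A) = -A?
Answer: 100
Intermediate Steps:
C(K) = 0 (C(K) = -(-1)*(K - K) = -(-1)*0 = -1*0 = 0)
r(D) = 0
L(j, k) = -2 + k - 12*j (L(j, k) = -2 + (-12*j + k) = -2 + (k - 12*j) = -2 + k - 12*j)
r(-14)*23 + L(-8, f) = 0*23 + (-2 + 6 - 12*(-8)) = 0 + (-2 + 6 + 96) = 0 + 100 = 100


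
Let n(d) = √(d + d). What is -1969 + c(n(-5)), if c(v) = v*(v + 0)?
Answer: -1979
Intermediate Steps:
n(d) = √2*√d (n(d) = √(2*d) = √2*√d)
c(v) = v² (c(v) = v*v = v²)
-1969 + c(n(-5)) = -1969 + (√2*√(-5))² = -1969 + (√2*(I*√5))² = -1969 + (I*√10)² = -1969 - 10 = -1979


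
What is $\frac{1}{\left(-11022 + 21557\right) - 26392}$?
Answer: $- \frac{1}{15857} \approx -6.3064 \cdot 10^{-5}$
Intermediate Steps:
$\frac{1}{\left(-11022 + 21557\right) - 26392} = \frac{1}{10535 - 26392} = \frac{1}{-15857} = - \frac{1}{15857}$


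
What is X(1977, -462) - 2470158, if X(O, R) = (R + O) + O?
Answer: -2466666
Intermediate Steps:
X(O, R) = R + 2*O (X(O, R) = (O + R) + O = R + 2*O)
X(1977, -462) - 2470158 = (-462 + 2*1977) - 2470158 = (-462 + 3954) - 2470158 = 3492 - 2470158 = -2466666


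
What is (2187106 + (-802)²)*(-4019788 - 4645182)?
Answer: -24524551240700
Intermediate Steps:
(2187106 + (-802)²)*(-4019788 - 4645182) = (2187106 + 643204)*(-8664970) = 2830310*(-8664970) = -24524551240700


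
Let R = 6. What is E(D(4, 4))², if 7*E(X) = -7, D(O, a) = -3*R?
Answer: 1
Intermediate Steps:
D(O, a) = -18 (D(O, a) = -3*6 = -18)
E(X) = -1 (E(X) = (⅐)*(-7) = -1)
E(D(4, 4))² = (-1)² = 1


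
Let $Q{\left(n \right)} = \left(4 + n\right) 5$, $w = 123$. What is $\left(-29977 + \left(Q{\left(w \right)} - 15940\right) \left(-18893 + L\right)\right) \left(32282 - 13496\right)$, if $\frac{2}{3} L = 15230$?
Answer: $-1136841120882$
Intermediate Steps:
$L = 22845$ ($L = \frac{3}{2} \cdot 15230 = 22845$)
$Q{\left(n \right)} = 20 + 5 n$
$\left(-29977 + \left(Q{\left(w \right)} - 15940\right) \left(-18893 + L\right)\right) \left(32282 - 13496\right) = \left(-29977 + \left(\left(20 + 5 \cdot 123\right) - 15940\right) \left(-18893 + 22845\right)\right) \left(32282 - 13496\right) = \left(-29977 + \left(\left(20 + 615\right) - 15940\right) 3952\right) 18786 = \left(-29977 + \left(635 - 15940\right) 3952\right) 18786 = \left(-29977 - 60485360\right) 18786 = \left(-60515337\right) 18786 = -1136841120882$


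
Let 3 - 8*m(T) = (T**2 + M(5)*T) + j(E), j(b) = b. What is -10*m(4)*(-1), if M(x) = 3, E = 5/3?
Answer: -100/3 ≈ -33.333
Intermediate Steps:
E = 5/3 (E = 5*(1/3) = 5/3 ≈ 1.6667)
m(T) = 1/6 - 3*T/8 - T**2/8 (m(T) = 3/8 - ((T**2 + 3*T) + 5/3)/8 = 3/8 - (5/3 + T**2 + 3*T)/8 = 3/8 + (-5/24 - 3*T/8 - T**2/8) = 1/6 - 3*T/8 - T**2/8)
-10*m(4)*(-1) = -10*(1/6 - 3/8*4 - 1/8*4**2)*(-1) = -10*(1/6 - 3/2 - 1/8*16)*(-1) = -10*(1/6 - 3/2 - 2)*(-1) = -10*(-10/3)*(-1) = (100/3)*(-1) = -100/3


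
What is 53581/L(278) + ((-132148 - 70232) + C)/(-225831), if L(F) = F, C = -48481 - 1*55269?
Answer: 12185354951/62781018 ≈ 194.09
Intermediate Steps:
C = -103750 (C = -48481 - 55269 = -103750)
53581/L(278) + ((-132148 - 70232) + C)/(-225831) = 53581/278 + ((-132148 - 70232) - 103750)/(-225831) = 53581*(1/278) + (-202380 - 103750)*(-1/225831) = 53581/278 - 306130*(-1/225831) = 53581/278 + 306130/225831 = 12185354951/62781018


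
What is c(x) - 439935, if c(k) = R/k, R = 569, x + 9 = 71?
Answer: -27275401/62 ≈ -4.3993e+5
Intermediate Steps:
x = 62 (x = -9 + 71 = 62)
c(k) = 569/k
c(x) - 439935 = 569/62 - 439935 = -27275401/62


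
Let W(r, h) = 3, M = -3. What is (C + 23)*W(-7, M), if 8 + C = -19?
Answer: -12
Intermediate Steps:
C = -27 (C = -8 - 19 = -27)
(C + 23)*W(-7, M) = (-27 + 23)*3 = -4*3 = -12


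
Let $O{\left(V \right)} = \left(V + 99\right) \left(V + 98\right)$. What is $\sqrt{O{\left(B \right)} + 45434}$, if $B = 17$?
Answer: $\sqrt{58774} \approx 242.43$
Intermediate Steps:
$O{\left(V \right)} = \left(98 + V\right) \left(99 + V\right)$ ($O{\left(V \right)} = \left(99 + V\right) \left(98 + V\right) = \left(98 + V\right) \left(99 + V\right)$)
$\sqrt{O{\left(B \right)} + 45434} = \sqrt{\left(9702 + 17^{2} + 197 \cdot 17\right) + 45434} = \sqrt{\left(9702 + 289 + 3349\right) + 45434} = \sqrt{13340 + 45434} = \sqrt{58774}$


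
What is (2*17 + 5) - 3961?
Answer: -3922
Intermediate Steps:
(2*17 + 5) - 3961 = (34 + 5) - 3961 = 39 - 3961 = -3922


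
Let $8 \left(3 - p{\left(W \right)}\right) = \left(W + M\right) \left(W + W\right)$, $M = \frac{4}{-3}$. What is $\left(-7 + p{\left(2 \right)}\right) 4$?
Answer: $- \frac{52}{3} \approx -17.333$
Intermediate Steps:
$M = - \frac{4}{3}$ ($M = 4 \left(- \frac{1}{3}\right) = - \frac{4}{3} \approx -1.3333$)
$p{\left(W \right)} = 3 - \frac{W \left(- \frac{4}{3} + W\right)}{4}$ ($p{\left(W \right)} = 3 - \frac{\left(W - \frac{4}{3}\right) \left(W + W\right)}{8} = 3 - \frac{\left(- \frac{4}{3} + W\right) 2 W}{8} = 3 - \frac{2 W \left(- \frac{4}{3} + W\right)}{8} = 3 - \frac{W \left(- \frac{4}{3} + W\right)}{4}$)
$\left(-7 + p{\left(2 \right)}\right) 4 = \left(-7 + \left(3 - \frac{2^{2}}{4} + \frac{1}{3} \cdot 2\right)\right) 4 = \left(-7 + \left(3 - 1 + \frac{2}{3}\right)\right) 4 = \left(-7 + \frac{8}{3}\right) 4 = \left(- \frac{13}{3}\right) 4 = - \frac{52}{3}$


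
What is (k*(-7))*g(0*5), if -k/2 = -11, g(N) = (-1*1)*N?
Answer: 0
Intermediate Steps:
g(N) = -N
k = 22 (k = -2*(-11) = 22)
(k*(-7))*g(0*5) = (22*(-7))*(-0*5) = -(-154)*0 = -154*0 = 0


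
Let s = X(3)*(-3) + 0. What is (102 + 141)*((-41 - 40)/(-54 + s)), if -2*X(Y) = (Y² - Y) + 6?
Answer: 2187/4 ≈ 546.75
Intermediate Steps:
X(Y) = -3 + Y/2 - Y²/2 (X(Y) = -((Y² - Y) + 6)/2 = -(6 + Y² - Y)/2 = -3 + Y/2 - Y²/2)
s = 18 (s = (-3 + (½)*3 - ½*3²)*(-3) + 0 = (-3 + 3/2 - ½*9)*(-3) + 0 = (-3 + 3/2 - 9/2)*(-3) + 0 = -6*(-3) + 0 = 18 + 0 = 18)
(102 + 141)*((-41 - 40)/(-54 + s)) = (102 + 141)*((-41 - 40)/(-54 + 18)) = 243*(-81/(-36)) = 243*(-81*(-1/36)) = 243*(9/4) = 2187/4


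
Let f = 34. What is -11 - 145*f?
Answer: -4941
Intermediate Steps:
-11 - 145*f = -11 - 145*34 = -11 - 4930 = -4941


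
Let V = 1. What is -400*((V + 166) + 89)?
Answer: -102400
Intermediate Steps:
-400*((V + 166) + 89) = -400*((1 + 166) + 89) = -400*(167 + 89) = -400*256 = -102400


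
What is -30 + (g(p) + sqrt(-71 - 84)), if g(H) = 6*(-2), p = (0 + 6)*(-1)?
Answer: -42 + I*sqrt(155) ≈ -42.0 + 12.45*I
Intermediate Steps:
p = -6 (p = 6*(-1) = -6)
g(H) = -12
-30 + (g(p) + sqrt(-71 - 84)) = -30 + (-12 + sqrt(-71 - 84)) = -30 + (-12 + sqrt(-155)) = -30 + (-12 + I*sqrt(155)) = -42 + I*sqrt(155)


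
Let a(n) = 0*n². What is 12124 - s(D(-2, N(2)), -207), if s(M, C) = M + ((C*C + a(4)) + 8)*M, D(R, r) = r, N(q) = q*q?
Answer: -159308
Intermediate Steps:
N(q) = q²
a(n) = 0
s(M, C) = M + M*(8 + C²) (s(M, C) = M + ((C*C + 0) + 8)*M = M + ((C² + 0) + 8)*M = M + (C² + 8)*M = M + (8 + C²)*M = M + M*(8 + C²))
12124 - s(D(-2, N(2)), -207) = 12124 - 2²*(9 + (-207)²) = 12124 - 4*(9 + 42849) = 12124 - 4*42858 = 12124 - 1*171432 = 12124 - 171432 = -159308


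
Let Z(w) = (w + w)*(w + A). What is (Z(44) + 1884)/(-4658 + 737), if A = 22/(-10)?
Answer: -27812/19605 ≈ -1.4186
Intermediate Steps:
A = -11/5 (A = 22*(-1/10) = -11/5 ≈ -2.2000)
Z(w) = 2*w*(-11/5 + w) (Z(w) = (w + w)*(w - 11/5) = (2*w)*(-11/5 + w) = 2*w*(-11/5 + w))
(Z(44) + 1884)/(-4658 + 737) = ((2/5)*44*(-11 + 5*44) + 1884)/(-4658 + 737) = ((2/5)*44*(-11 + 220) + 1884)/(-3921) = ((2/5)*44*209 + 1884)*(-1/3921) = (18392/5 + 1884)*(-1/3921) = (27812/5)*(-1/3921) = -27812/19605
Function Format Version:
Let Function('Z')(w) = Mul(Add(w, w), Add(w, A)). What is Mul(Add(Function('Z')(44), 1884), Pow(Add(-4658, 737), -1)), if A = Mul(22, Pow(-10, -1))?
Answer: Rational(-27812, 19605) ≈ -1.4186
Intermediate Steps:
A = Rational(-11, 5) (A = Mul(22, Rational(-1, 10)) = Rational(-11, 5) ≈ -2.2000)
Function('Z')(w) = Mul(2, w, Add(Rational(-11, 5), w)) (Function('Z')(w) = Mul(Add(w, w), Add(w, Rational(-11, 5))) = Mul(Mul(2, w), Add(Rational(-11, 5), w)) = Mul(2, w, Add(Rational(-11, 5), w)))
Mul(Add(Function('Z')(44), 1884), Pow(Add(-4658, 737), -1)) = Mul(Add(Mul(Rational(2, 5), 44, Add(-11, Mul(5, 44))), 1884), Pow(Add(-4658, 737), -1)) = Mul(Add(Mul(Rational(2, 5), 44, Add(-11, 220)), 1884), Pow(-3921, -1)) = Mul(Add(Mul(Rational(2, 5), 44, 209), 1884), Rational(-1, 3921)) = Mul(Add(Rational(18392, 5), 1884), Rational(-1, 3921)) = Mul(Rational(27812, 5), Rational(-1, 3921)) = Rational(-27812, 19605)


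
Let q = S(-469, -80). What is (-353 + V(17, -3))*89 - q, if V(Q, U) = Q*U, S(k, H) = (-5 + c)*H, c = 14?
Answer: -35236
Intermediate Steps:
S(k, H) = 9*H (S(k, H) = (-5 + 14)*H = 9*H)
q = -720 (q = 9*(-80) = -720)
(-353 + V(17, -3))*89 - q = (-353 + 17*(-3))*89 - 1*(-720) = (-353 - 51)*89 + 720 = -404*89 + 720 = -35956 + 720 = -35236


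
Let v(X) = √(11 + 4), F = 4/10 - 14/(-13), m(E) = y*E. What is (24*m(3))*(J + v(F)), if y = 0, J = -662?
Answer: 0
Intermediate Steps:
m(E) = 0 (m(E) = 0*E = 0)
F = 96/65 (F = 4*(⅒) - 14*(-1/13) = ⅖ + 14/13 = 96/65 ≈ 1.4769)
v(X) = √15
(24*m(3))*(J + v(F)) = (24*0)*(-662 + √15) = 0*(-662 + √15) = 0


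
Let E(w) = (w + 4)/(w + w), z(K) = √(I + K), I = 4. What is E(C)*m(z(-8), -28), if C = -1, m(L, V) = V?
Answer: 42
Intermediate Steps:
z(K) = √(4 + K)
E(w) = (4 + w)/(2*w) (E(w) = (4 + w)/((2*w)) = (4 + w)*(1/(2*w)) = (4 + w)/(2*w))
E(C)*m(z(-8), -28) = ((½)*(4 - 1)/(-1))*(-28) = ((½)*(-1)*3)*(-28) = -3/2*(-28) = 42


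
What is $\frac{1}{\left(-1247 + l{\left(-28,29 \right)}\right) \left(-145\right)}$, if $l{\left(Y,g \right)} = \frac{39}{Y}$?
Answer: $\frac{28}{5068475} \approx 5.5243 \cdot 10^{-6}$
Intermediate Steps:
$\frac{1}{\left(-1247 + l{\left(-28,29 \right)}\right) \left(-145\right)} = \frac{1}{\left(-1247 + \frac{39}{-28}\right) \left(-145\right)} = \frac{1}{\left(-1247 + 39 \left(- \frac{1}{28}\right)\right) \left(-145\right)} = \frac{1}{\left(-1247 - \frac{39}{28}\right) \left(-145\right)} = \frac{1}{\left(- \frac{34955}{28}\right) \left(-145\right)} = \frac{1}{\frac{5068475}{28}} = \frac{28}{5068475}$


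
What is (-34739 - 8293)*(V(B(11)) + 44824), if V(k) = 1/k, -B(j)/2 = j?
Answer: -1928864412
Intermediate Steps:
B(j) = -2*j
(-34739 - 8293)*(V(B(11)) + 44824) = (-34739 - 8293)*(1/(-2*11) + 44824) = -43032*(1/(-22) + 44824) = -43032*(-1/22 + 44824) = -43032*986127/22 = -1928864412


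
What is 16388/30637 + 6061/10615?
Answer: 32695407/29564705 ≈ 1.1059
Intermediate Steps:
16388/30637 + 6061/10615 = 16388*(1/30637) + 6061*(1/10615) = 16388/30637 + 551/965 = 32695407/29564705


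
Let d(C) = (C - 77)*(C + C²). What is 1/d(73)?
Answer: -1/21608 ≈ -4.6279e-5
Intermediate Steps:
d(C) = (-77 + C)*(C + C²)
1/d(73) = 1/(73*(-77 + 73² - 76*73)) = 1/(73*(-77 + 5329 - 5548)) = 1/(73*(-296)) = 1/(-21608) = -1/21608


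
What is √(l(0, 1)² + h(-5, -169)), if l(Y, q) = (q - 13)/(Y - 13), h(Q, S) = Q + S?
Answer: I*√29262/13 ≈ 13.159*I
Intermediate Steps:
l(Y, q) = (-13 + q)/(-13 + Y)
√(l(0, 1)² + h(-5, -169)) = √(((-13 + 1)/(-13 + 0))² + (-5 - 169)) = √((-12/(-13))² - 174) = √((-1/13*(-12))² - 174) = √((12/13)² - 174) = √(144/169 - 174) = √(-29262/169) = I*√29262/13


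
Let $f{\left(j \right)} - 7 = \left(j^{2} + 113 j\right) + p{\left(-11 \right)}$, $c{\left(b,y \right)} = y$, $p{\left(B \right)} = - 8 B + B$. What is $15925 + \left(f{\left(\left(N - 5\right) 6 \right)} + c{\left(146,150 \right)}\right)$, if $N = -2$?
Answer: $13177$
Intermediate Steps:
$p{\left(B \right)} = - 7 B$
$f{\left(j \right)} = 84 + j^{2} + 113 j$ ($f{\left(j \right)} = 7 - \left(-77 - j^{2} - 113 j\right) = 7 + \left(\left(j^{2} + 113 j\right) + 77\right) = 7 + \left(77 + j^{2} + 113 j\right) = 84 + j^{2} + 113 j$)
$15925 + \left(f{\left(\left(N - 5\right) 6 \right)} + c{\left(146,150 \right)}\right) = 15925 + \left(\left(84 + \left(\left(-2 - 5\right) 6\right)^{2} + 113 \left(-2 - 5\right) 6\right) + 150\right) = 15925 + \left(\left(84 + \left(\left(-7\right) 6\right)^{2} + 113 \left(\left(-7\right) 6\right)\right) + 150\right) = 15925 + \left(\left(84 + \left(-42\right)^{2} + 113 \left(-42\right)\right) + 150\right) = 15925 + \left(\left(84 + 1764 - 4746\right) + 150\right) = 15925 + \left(-2898 + 150\right) = 15925 - 2748 = 13177$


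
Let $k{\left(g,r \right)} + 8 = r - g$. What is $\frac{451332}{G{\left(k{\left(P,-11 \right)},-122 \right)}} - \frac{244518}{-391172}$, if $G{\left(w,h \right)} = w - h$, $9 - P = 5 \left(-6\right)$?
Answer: $\frac{11035255641}{1564688} \approx 7052.7$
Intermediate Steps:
$P = 39$ ($P = 9 - 5 \left(-6\right) = 9 - -30 = 9 + 30 = 39$)
$k{\left(g,r \right)} = -8 + r - g$ ($k{\left(g,r \right)} = -8 - \left(g - r\right) = -8 + r - g$)
$\frac{451332}{G{\left(k{\left(P,-11 \right)},-122 \right)}} - \frac{244518}{-391172} = \frac{451332}{\left(-8 - 11 - 39\right) - -122} - \frac{244518}{-391172} = \frac{451332}{\left(-8 - 11 - 39\right) + 122} - - \frac{122259}{195586} = \frac{451332}{-58 + 122} + \frac{122259}{195586} = \frac{451332}{64} + \frac{122259}{195586} = 451332 \cdot \frac{1}{64} + \frac{122259}{195586} = \frac{112833}{16} + \frac{122259}{195586} = \frac{11035255641}{1564688}$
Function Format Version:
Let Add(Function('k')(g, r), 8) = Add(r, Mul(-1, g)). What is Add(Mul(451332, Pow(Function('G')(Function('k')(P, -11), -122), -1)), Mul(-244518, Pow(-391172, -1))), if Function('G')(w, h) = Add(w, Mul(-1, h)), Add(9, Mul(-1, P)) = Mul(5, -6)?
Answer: Rational(11035255641, 1564688) ≈ 7052.7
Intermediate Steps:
P = 39 (P = Add(9, Mul(-1, Mul(5, -6))) = Add(9, Mul(-1, -30)) = Add(9, 30) = 39)
Function('k')(g, r) = Add(-8, r, Mul(-1, g)) (Function('k')(g, r) = Add(-8, Add(r, Mul(-1, g))) = Add(-8, r, Mul(-1, g)))
Add(Mul(451332, Pow(Function('G')(Function('k')(P, -11), -122), -1)), Mul(-244518, Pow(-391172, -1))) = Add(Mul(451332, Pow(Add(Add(-8, -11, Mul(-1, 39)), Mul(-1, -122)), -1)), Mul(-244518, Pow(-391172, -1))) = Add(Mul(451332, Pow(Add(Add(-8, -11, -39), 122), -1)), Mul(-244518, Rational(-1, 391172))) = Add(Mul(451332, Pow(Add(-58, 122), -1)), Rational(122259, 195586)) = Add(Mul(451332, Pow(64, -1)), Rational(122259, 195586)) = Add(Mul(451332, Rational(1, 64)), Rational(122259, 195586)) = Add(Rational(112833, 16), Rational(122259, 195586)) = Rational(11035255641, 1564688)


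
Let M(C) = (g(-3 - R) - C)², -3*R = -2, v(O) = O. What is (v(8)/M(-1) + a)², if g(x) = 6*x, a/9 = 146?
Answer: 335799388324/194481 ≈ 1.7266e+6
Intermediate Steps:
a = 1314 (a = 9*146 = 1314)
R = ⅔ (R = -⅓*(-2) = ⅔ ≈ 0.66667)
M(C) = (-22 - C)² (M(C) = (6*(-3 - 1*⅔) - C)² = (6*(-3 - ⅔) - C)² = (6*(-11/3) - C)² = (-22 - C)²)
(v(8)/M(-1) + a)² = (8/((22 - 1)²) + 1314)² = (8/(21²) + 1314)² = (8/441 + 1314)² = (579482/441)² = 335799388324/194481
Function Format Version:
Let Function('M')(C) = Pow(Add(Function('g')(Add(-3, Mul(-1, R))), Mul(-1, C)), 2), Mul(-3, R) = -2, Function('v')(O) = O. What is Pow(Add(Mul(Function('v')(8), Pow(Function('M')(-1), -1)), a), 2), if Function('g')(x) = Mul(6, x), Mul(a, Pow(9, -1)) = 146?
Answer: Rational(335799388324, 194481) ≈ 1.7266e+6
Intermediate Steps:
a = 1314 (a = Mul(9, 146) = 1314)
R = Rational(2, 3) (R = Mul(Rational(-1, 3), -2) = Rational(2, 3) ≈ 0.66667)
Function('M')(C) = Pow(Add(-22, Mul(-1, C)), 2) (Function('M')(C) = Pow(Add(Mul(6, Add(-3, Mul(-1, Rational(2, 3)))), Mul(-1, C)), 2) = Pow(Add(Mul(6, Add(-3, Rational(-2, 3))), Mul(-1, C)), 2) = Pow(Add(Mul(6, Rational(-11, 3)), Mul(-1, C)), 2) = Pow(Add(-22, Mul(-1, C)), 2))
Pow(Add(Mul(Function('v')(8), Pow(Function('M')(-1), -1)), a), 2) = Pow(Add(Mul(8, Pow(Pow(Add(22, -1), 2), -1)), 1314), 2) = Pow(Add(Mul(8, Pow(Pow(21, 2), -1)), 1314), 2) = Pow(Add(Mul(8, Pow(441, -1)), 1314), 2) = Pow(Add(Mul(8, Rational(1, 441)), 1314), 2) = Pow(Add(Rational(8, 441), 1314), 2) = Pow(Rational(579482, 441), 2) = Rational(335799388324, 194481)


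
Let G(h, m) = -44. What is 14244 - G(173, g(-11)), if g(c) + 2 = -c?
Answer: 14288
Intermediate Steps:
g(c) = -2 - c
14244 - G(173, g(-11)) = 14244 - 1*(-44) = 14244 + 44 = 14288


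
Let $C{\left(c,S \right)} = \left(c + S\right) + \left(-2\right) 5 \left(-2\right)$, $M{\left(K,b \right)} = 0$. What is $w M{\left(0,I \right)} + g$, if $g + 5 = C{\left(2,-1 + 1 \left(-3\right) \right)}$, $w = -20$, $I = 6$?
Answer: $13$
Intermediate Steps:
$C{\left(c,S \right)} = 20 + S + c$ ($C{\left(c,S \right)} = \left(S + c\right) - -20 = \left(S + c\right) + 20 = 20 + S + c$)
$g = 13$ ($g = -5 + \left(20 + \left(-1 + 1 \left(-3\right)\right) + 2\right) = -5 + \left(20 - 4 + 2\right) = -5 + 18 = 13$)
$w M{\left(0,I \right)} + g = \left(-20\right) 0 + 13 = 0 + 13 = 13$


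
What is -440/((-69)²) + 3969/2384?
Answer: 17847449/11350224 ≈ 1.5724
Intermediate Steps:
-440/((-69)²) + 3969/2384 = -440/4761 + 3969*(1/2384) = -440*1/4761 + 3969/2384 = -440/4761 + 3969/2384 = 17847449/11350224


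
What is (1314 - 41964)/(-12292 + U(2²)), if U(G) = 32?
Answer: 4065/1226 ≈ 3.3157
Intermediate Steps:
(1314 - 41964)/(-12292 + U(2²)) = (1314 - 41964)/(-12292 + 32) = -40650/(-12260) = -40650*(-1/12260) = 4065/1226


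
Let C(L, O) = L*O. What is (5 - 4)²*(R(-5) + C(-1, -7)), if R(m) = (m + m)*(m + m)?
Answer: 107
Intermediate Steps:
R(m) = 4*m² (R(m) = (2*m)*(2*m) = 4*m²)
(5 - 4)²*(R(-5) + C(-1, -7)) = (5 - 4)²*(4*(-5)² - 1*(-7)) = 1²*(4*25 + 7) = 1*(100 + 7) = 1*107 = 107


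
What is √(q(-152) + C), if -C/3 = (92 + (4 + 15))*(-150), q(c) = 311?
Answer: √50261 ≈ 224.19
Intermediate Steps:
C = 49950 (C = -3*(92 + (4 + 15))*(-150) = -3*(92 + 19)*(-150) = -333*(-150) = -3*(-16650) = 49950)
√(q(-152) + C) = √(311 + 49950) = √50261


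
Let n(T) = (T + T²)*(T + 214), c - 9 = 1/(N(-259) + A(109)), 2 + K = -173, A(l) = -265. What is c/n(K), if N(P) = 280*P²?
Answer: 84520868/11152528466625 ≈ 7.5786e-6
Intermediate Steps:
K = -175 (K = -2 - 173 = -175)
c = 169041736/18782415 (c = 9 + 1/(280*(-259)² - 265) = 9 + 1/(280*67081 - 265) = 9 + 1/(18782680 - 265) = 9 + 1/18782415 = 169041736/18782415 ≈ 9.0000)
n(T) = (214 + T)*(T + T²) (n(T) = (T + T²)*(214 + T) = (214 + T)*(T + T²))
c/n(K) = 169041736/(18782415*((-175*(214 + (-175)² + 215*(-175))))) = 169041736/(18782415*((-175*(214 + 30625 - 37625)))) = 169041736/(18782415*((-175*(-6786)))) = (169041736/18782415)/1187550 = (169041736/18782415)*(1/1187550) = 84520868/11152528466625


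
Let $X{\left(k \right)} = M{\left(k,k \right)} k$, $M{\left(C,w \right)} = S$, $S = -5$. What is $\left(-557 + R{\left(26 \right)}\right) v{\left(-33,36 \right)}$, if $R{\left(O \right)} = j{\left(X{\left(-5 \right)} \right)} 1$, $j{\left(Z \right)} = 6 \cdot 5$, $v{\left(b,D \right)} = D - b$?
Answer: $-36363$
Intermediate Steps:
$M{\left(C,w \right)} = -5$
$X{\left(k \right)} = - 5 k$
$j{\left(Z \right)} = 30$
$R{\left(O \right)} = 30$ ($R{\left(O \right)} = 30 \cdot 1 = 30$)
$\left(-557 + R{\left(26 \right)}\right) v{\left(-33,36 \right)} = \left(-557 + 30\right) \left(36 - -33\right) = - 527 \left(36 + 33\right) = \left(-527\right) 69 = -36363$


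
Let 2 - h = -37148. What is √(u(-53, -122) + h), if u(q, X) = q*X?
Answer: 4*√2726 ≈ 208.84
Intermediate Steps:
h = 37150 (h = 2 - 1*(-37148) = 2 + 37148 = 37150)
u(q, X) = X*q
√(u(-53, -122) + h) = √(-122*(-53) + 37150) = √(6466 + 37150) = √43616 = 4*√2726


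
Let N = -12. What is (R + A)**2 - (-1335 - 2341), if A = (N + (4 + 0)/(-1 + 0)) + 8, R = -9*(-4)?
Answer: 4460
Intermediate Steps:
R = 36
A = -8 (A = (-12 + (4 + 0)/(-1 + 0)) + 8 = (-12 + 4/(-1)) + 8 = (-12 + 4*(-1)) + 8 = (-12 - 4) + 8 = -16 + 8 = -8)
(R + A)**2 - (-1335 - 2341) = (36 - 8)**2 - (-1335 - 2341) = 28**2 - 1*(-3676) = 784 + 3676 = 4460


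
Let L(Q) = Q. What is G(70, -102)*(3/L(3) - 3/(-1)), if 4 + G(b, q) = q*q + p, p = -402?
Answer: 39992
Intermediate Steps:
G(b, q) = -406 + q² (G(b, q) = -4 + (q*q - 402) = -4 + (q² - 402) = -4 + (-402 + q²) = -406 + q²)
G(70, -102)*(3/L(3) - 3/(-1)) = (-406 + (-102)²)*(3/3 - 3/(-1)) = (-406 + 10404)*(3*(⅓) - 3*(-1)) = 9998*(1 + 3) = 9998*4 = 39992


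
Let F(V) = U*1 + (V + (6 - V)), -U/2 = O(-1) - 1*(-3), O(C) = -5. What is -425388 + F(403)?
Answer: -425378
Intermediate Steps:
U = 4 (U = -2*(-5 - 1*(-3)) = -2*(-5 + 3) = -2*(-2) = 4)
F(V) = 10 (F(V) = 4*1 + (V + (6 - V)) = 4 + 6 = 10)
-425388 + F(403) = -425388 + 10 = -425378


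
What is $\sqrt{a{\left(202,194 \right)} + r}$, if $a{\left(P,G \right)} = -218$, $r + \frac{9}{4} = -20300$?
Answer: $\frac{i \sqrt{82081}}{2} \approx 143.25 i$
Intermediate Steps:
$r = - \frac{81209}{4}$ ($r = - \frac{9}{4} - 20300 = - \frac{81209}{4} \approx -20302.0$)
$\sqrt{a{\left(202,194 \right)} + r} = \sqrt{-218 - \frac{81209}{4}} = \sqrt{- \frac{82081}{4}} = \frac{i \sqrt{82081}}{2}$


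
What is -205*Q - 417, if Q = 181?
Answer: -37522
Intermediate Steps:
-205*Q - 417 = -205*181 - 417 = -37105 - 417 = -37522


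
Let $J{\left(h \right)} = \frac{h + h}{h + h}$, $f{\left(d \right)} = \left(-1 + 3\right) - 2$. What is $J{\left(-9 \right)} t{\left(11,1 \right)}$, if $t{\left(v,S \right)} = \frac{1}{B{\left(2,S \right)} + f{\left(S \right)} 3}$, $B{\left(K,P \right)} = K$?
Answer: $\frac{1}{2} \approx 0.5$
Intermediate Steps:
$f{\left(d \right)} = 0$ ($f{\left(d \right)} = 2 - 2 = 0$)
$t{\left(v,S \right)} = \frac{1}{2}$ ($t{\left(v,S \right)} = \frac{1}{2 + 0 \cdot 3} = \frac{1}{2 + 0} = \frac{1}{2}$)
$J{\left(h \right)} = 1$ ($J{\left(h \right)} = \frac{2 h}{2 h} = 2 h \frac{1}{2 h} = 1$)
$J{\left(-9 \right)} t{\left(11,1 \right)} = 1 \cdot \frac{1}{2} = \frac{1}{2}$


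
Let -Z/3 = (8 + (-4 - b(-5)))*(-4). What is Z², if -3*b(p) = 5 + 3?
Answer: 6400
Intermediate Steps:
b(p) = -8/3 (b(p) = -(5 + 3)/3 = -⅓*8 = -8/3)
Z = 80 (Z = -3*(8 + (-4 - 1*(-8/3)))*(-4) = -3*(8 + (-4 + 8/3))*(-4) = -3*(8 - 4/3)*(-4) = -20*(-4) = -3*(-80/3) = 80)
Z² = 80² = 6400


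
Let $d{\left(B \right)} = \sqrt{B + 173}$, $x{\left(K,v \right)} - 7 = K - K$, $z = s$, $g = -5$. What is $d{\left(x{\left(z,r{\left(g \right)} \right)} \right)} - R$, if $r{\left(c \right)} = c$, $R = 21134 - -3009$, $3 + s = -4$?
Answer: $-24143 + 6 \sqrt{5} \approx -24130.0$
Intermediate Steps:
$s = -7$ ($s = -3 - 4 = -7$)
$R = 24143$ ($R = 21134 + 3009 = 24143$)
$z = -7$
$x{\left(K,v \right)} = 7$ ($x{\left(K,v \right)} = 7 + \left(K - K\right) = 7 + 0 = 7$)
$d{\left(B \right)} = \sqrt{173 + B}$
$d{\left(x{\left(z,r{\left(g \right)} \right)} \right)} - R = \sqrt{173 + 7} - 24143 = \sqrt{180} - 24143 = 6 \sqrt{5} - 24143 = -24143 + 6 \sqrt{5}$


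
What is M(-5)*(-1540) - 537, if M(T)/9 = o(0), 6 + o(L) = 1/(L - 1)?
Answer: 96483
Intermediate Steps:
o(L) = -6 + 1/(-1 + L) (o(L) = -6 + 1/(L - 1) = -6 + 1/(-1 + L))
M(T) = -63 (M(T) = 9*((7 - 6*0)/(-1 + 0)) = 9*((7 + 0)/(-1)) = 9*(-1*7) = 9*(-7) = -63)
M(-5)*(-1540) - 537 = -63*(-1540) - 537 = 97020 - 537 = 96483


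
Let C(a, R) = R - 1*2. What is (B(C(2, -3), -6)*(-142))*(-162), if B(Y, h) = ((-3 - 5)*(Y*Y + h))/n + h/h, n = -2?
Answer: 1771308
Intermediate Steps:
C(a, R) = -2 + R (C(a, R) = R - 2 = -2 + R)
B(Y, h) = 1 + 4*h + 4*Y² (B(Y, h) = ((-3 - 5)*(Y*Y + h))/(-2) + h/h = -8*(Y² + h)*(-½) + 1 = -8*(h + Y²)*(-½) + 1 = (-8*h - 8*Y²)*(-½) + 1 = (4*h + 4*Y²) + 1 = 1 + 4*h + 4*Y²)
(B(C(2, -3), -6)*(-142))*(-162) = ((1 + 4*(-6) + 4*(-2 - 3)²)*(-142))*(-162) = ((1 - 24 + 4*(-5)²)*(-142))*(-162) = ((1 - 24 + 4*25)*(-142))*(-162) = ((1 - 24 + 100)*(-142))*(-162) = (77*(-142))*(-162) = -10934*(-162) = 1771308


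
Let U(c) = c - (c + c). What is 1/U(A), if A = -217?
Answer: 1/217 ≈ 0.0046083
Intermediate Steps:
U(c) = -c (U(c) = c - 2*c = -c)
1/U(A) = 1/(-1*(-217)) = 1/217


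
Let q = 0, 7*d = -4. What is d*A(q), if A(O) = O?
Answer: 0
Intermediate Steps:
d = -4/7 (d = (⅐)*(-4) = -4/7 ≈ -0.57143)
d*A(q) = -4/7*0 = 0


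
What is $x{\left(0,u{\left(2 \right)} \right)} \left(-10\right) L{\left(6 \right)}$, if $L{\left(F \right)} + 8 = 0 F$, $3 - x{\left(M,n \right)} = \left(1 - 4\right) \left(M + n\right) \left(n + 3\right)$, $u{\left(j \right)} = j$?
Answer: $2640$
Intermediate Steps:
$x{\left(M,n \right)} = 3 + 3 \left(3 + n\right) \left(M + n\right)$ ($x{\left(M,n \right)} = 3 - \left(1 - 4\right) \left(M + n\right) \left(n + 3\right) = 3 - - 3 \left(M + n\right) \left(3 + n\right) = 3 - - 3 \left(3 + n\right) \left(M + n\right) = 3 + 3 \left(3 + n\right) \left(M + n\right)$)
$L{\left(F \right)} = -8$ ($L{\left(F \right)} = -8 + 0 F = -8 + 0 = -8$)
$x{\left(0,u{\left(2 \right)} \right)} \left(-10\right) L{\left(6 \right)} = \left(3 + 3 \cdot 2^{2} + 9 \cdot 0 + 9 \cdot 2 + 3 \cdot 0 \cdot 2\right) \left(-10\right) \left(-8\right) = \left(3 + 3 \cdot 4 + 0 + 18 + 0\right) \left(-10\right) \left(-8\right) = \left(3 + 12 + 0 + 18 + 0\right) \left(-10\right) \left(-8\right) = 33 \left(-10\right) \left(-8\right) = \left(-330\right) \left(-8\right) = 2640$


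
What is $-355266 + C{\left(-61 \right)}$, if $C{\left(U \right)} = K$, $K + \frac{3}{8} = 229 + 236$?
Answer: $- \frac{2838411}{8} \approx -3.548 \cdot 10^{5}$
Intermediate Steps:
$K = \frac{3717}{8}$ ($K = - \frac{3}{8} + \left(229 + 236\right) = - \frac{3}{8} + 465 = \frac{3717}{8} \approx 464.63$)
$C{\left(U \right)} = \frac{3717}{8}$
$-355266 + C{\left(-61 \right)} = -355266 + \frac{3717}{8} = - \frac{2838411}{8}$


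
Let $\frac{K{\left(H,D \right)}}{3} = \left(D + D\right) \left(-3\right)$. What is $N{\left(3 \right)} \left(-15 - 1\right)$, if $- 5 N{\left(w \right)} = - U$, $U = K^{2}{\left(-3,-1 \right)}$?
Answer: $- \frac{5184}{5} \approx -1036.8$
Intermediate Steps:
$K{\left(H,D \right)} = - 18 D$ ($K{\left(H,D \right)} = 3 \left(D + D\right) \left(-3\right) = 3 \cdot 2 D \left(-3\right) = 3 \left(- 6 D\right) = - 18 D$)
$U = 324$ ($U = \left(\left(-18\right) \left(-1\right)\right)^{2} = 18^{2} = 324$)
$N{\left(w \right)} = \frac{324}{5}$ ($N{\left(w \right)} = - \frac{\left(-1\right) 324}{5} = \left(- \frac{1}{5}\right) \left(-324\right) = \frac{324}{5}$)
$N{\left(3 \right)} \left(-15 - 1\right) = \frac{324 \left(-15 - 1\right)}{5} = \frac{324}{5} \left(-16\right) = - \frac{5184}{5}$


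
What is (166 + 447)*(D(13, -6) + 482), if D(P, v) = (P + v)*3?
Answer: 308339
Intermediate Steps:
D(P, v) = 3*P + 3*v
(166 + 447)*(D(13, -6) + 482) = (166 + 447)*((3*13 + 3*(-6)) + 482) = 613*((39 - 18) + 482) = 613*(21 + 482) = 613*503 = 308339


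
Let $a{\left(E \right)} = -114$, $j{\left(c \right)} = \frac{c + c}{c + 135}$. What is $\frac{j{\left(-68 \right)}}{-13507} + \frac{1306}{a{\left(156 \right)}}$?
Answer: $- \frac{590937005}{51583233} \approx -11.456$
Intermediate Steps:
$j{\left(c \right)} = \frac{2 c}{135 + c}$
$\frac{j{\left(-68 \right)}}{-13507} + \frac{1306}{a{\left(156 \right)}} = \frac{2 \left(-68\right) \frac{1}{135 - 68}}{-13507} + \frac{1306}{-114} = 2 \left(-68\right) \frac{1}{67} \left(- \frac{1}{13507}\right) + 1306 \left(- \frac{1}{114}\right) = 2 \left(-68\right) \frac{1}{67} \left(- \frac{1}{13507}\right) - \frac{653}{57} = \left(- \frac{136}{67}\right) \left(- \frac{1}{13507}\right) - \frac{653}{57} = \frac{136}{904969} - \frac{653}{57} = - \frac{590937005}{51583233}$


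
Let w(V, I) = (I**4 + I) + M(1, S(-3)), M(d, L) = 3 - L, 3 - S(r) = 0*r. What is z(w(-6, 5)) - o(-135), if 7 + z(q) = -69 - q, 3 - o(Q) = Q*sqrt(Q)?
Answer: -709 - 405*I*sqrt(15) ≈ -709.0 - 1568.6*I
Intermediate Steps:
o(Q) = 3 - Q**(3/2) (o(Q) = 3 - Q*sqrt(Q) = 3 - Q**(3/2))
S(r) = 3 (S(r) = 3 - 0*r = 3 - 1*0 = 3 + 0 = 3)
w(V, I) = I + I**4 (w(V, I) = (I**4 + I) + (3 - 1*3) = (I + I**4) + (3 - 3) = (I + I**4) + 0 = I + I**4)
z(q) = -76 - q (z(q) = -7 + (-69 - q) = -76 - q)
z(w(-6, 5)) - o(-135) = (-76 - (5 + 5**4)) - (3 - (-135)**(3/2)) = (-76 - (5 + 625)) - (3 - (-405)*I*sqrt(15)) = (-76 - 1*630) - (3 + 405*I*sqrt(15)) = (-76 - 630) + (-3 - 405*I*sqrt(15)) = -706 + (-3 - 405*I*sqrt(15)) = -709 - 405*I*sqrt(15)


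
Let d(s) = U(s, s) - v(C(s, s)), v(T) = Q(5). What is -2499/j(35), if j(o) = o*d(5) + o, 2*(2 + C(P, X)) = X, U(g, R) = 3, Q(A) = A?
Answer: 357/5 ≈ 71.400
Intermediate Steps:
C(P, X) = -2 + X/2
v(T) = 5
d(s) = -2 (d(s) = 3 - 1*5 = 3 - 5 = -2)
j(o) = -o (j(o) = o*(-2) + o = -2*o + o = -o)
-2499/j(35) = -2499/((-1*35)) = -2499/(-35) = -2499*(-1/35) = 357/5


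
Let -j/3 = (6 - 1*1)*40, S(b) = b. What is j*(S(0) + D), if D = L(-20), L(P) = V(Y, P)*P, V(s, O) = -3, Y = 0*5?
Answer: -36000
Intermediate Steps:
Y = 0
j = -600 (j = -3*(6 - 1*1)*40 = -3*(6 - 1)*40 = -15*40 = -3*200 = -600)
L(P) = -3*P
D = 60 (D = -3*(-20) = 60)
j*(S(0) + D) = -600*(0 + 60) = -600*60 = -36000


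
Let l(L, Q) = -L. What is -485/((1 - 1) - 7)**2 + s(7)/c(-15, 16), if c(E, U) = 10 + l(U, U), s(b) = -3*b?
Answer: -627/98 ≈ -6.3980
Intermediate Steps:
c(E, U) = 10 - U
-485/((1 - 1) - 7)**2 + s(7)/c(-15, 16) = -485/((1 - 1) - 7)**2 + (-3*7)/(10 - 1*16) = -485/(0 - 7)**2 - 21/(10 - 16) = -485/((-7)**2) - 21/(-6) = -485/49 - 21*(-1/6) = -485*1/49 + 7/2 = -485/49 + 7/2 = -627/98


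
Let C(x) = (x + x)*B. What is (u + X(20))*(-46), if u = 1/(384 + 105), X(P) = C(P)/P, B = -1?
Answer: 44942/489 ≈ 91.906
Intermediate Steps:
C(x) = -2*x (C(x) = (x + x)*(-1) = (2*x)*(-1) = -2*x)
X(P) = -2 (X(P) = (-2*P)/P = -2)
u = 1/489 ≈ 0.0020450
(u + X(20))*(-46) = (1/489 - 2)*(-46) = -977/489*(-46) = 44942/489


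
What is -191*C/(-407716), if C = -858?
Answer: -81939/203858 ≈ -0.40194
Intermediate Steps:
-191*C/(-407716) = -191*(-858)/(-407716) = 163878*(-1/407716) = -81939/203858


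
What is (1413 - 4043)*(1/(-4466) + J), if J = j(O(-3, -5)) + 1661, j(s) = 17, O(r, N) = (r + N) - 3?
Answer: -9854540305/2233 ≈ -4.4131e+6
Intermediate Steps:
O(r, N) = -3 + N + r (O(r, N) = (N + r) - 3 = -3 + N + r)
J = 1678 (J = 17 + 1661 = 1678)
(1413 - 4043)*(1/(-4466) + J) = (1413 - 4043)*(1/(-4466) + 1678) = -2630*(-1/4466 + 1678) = -2630*7493947/4466 = -9854540305/2233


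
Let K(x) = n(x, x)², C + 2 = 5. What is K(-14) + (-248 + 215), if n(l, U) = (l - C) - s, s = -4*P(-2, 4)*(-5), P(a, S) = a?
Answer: 496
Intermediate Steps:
C = 3 (C = -2 + 5 = 3)
s = -40 (s = -4*(-2)*(-5) = 8*(-5) = -40)
n(l, U) = 37 + l (n(l, U) = (l - 1*3) - 1*(-40) = (l - 3) + 40 = (-3 + l) + 40 = 37 + l)
K(x) = (37 + x)²
K(-14) + (-248 + 215) = (37 - 14)² + (-248 + 215) = 23² - 33 = 529 - 33 = 496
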